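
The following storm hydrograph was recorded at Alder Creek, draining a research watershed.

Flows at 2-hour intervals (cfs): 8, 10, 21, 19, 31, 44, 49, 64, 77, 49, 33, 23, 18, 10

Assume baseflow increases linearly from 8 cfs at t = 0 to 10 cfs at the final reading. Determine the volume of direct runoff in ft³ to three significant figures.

Direct-runoff ordinates (Q − Q_b): 0.00, 1.85, 12.69, 10.54, 22.38, 35.23, 40.08, 54.92, 67.77, 39.62, 23.46, 13.31, 8.15, 0.00 cfs.
ΣQ_DR = 330.0 cfs.
With Δt = 2 h = 7200 s, V = ΣQ_DR · Δt = 330.0 × 7200 = 2.38 × 10^6 ft³.

V ≈ 2.38 × 10^6 ft³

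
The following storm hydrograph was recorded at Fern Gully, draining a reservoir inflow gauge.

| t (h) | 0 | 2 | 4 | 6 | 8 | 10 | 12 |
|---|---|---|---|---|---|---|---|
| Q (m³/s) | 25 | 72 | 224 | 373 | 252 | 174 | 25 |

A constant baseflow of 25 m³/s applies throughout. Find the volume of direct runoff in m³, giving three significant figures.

Direct-runoff ordinates (Q − Q_b): 0.0, 47.0, 199.0, 348.0, 227.0, 149.0, 0.0 m³/s.
ΣQ_DR = 970.0 m³/s.
With Δt = 2 h = 7200 s, V = ΣQ_DR · Δt = 970.0 × 7200 = 6.98 × 10^6 m³.

V ≈ 6.98 × 10^6 m³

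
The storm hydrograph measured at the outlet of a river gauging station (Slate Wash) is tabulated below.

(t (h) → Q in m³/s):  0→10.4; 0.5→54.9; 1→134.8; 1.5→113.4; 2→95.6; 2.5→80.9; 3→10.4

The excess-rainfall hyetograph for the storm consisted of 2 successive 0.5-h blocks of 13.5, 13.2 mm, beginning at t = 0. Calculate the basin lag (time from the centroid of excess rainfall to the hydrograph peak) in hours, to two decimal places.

t_L ≈ 0.50 h

Centroid of excess rainfall: t_c = Σ P_i·t̄_i / ΣP_i = 0.4972 h (block centres at 0.25, 0.75 h).
Hydrograph peak occurs at t = 1 h, so basin lag t_L = 1 − 0.4972 = 0.50 h.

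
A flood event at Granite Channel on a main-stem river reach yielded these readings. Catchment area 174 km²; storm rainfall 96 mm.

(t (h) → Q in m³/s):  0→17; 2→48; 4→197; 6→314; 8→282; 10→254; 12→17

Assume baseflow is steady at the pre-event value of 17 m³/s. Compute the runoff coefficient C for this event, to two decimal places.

ΣQ_DR = 1010 m³/s; V = ΣQ_DR·Δt = 7.272 × 10^6 m³.
Runoff depth d = V / A = 41.79 mm.
C = d / P = 41.79 / 96 = 0.44.

C ≈ 0.44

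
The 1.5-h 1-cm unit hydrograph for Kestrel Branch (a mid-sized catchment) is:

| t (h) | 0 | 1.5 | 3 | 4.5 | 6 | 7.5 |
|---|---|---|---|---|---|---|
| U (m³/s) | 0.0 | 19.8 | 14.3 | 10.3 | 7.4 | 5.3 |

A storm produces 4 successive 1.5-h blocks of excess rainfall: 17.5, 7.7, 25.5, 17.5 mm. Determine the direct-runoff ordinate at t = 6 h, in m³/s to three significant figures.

By discrete convolution, Q_j = Σ (P_i / 10 mm) · U_{j−i}.
At t = 6 h (j=4): Q = (17.5/10)·7.4 + (7.7/10)·10.3 + (25.5/10)·14.3 + (17.5/10)·19.8 = 92.0 m³/s.

Q ≈ 92.0 m³/s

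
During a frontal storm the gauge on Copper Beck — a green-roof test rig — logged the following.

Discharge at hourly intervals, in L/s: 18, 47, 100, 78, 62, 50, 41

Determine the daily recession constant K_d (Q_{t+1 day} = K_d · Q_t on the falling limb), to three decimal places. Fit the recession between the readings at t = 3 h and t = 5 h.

Between t = 3 h and t = 5 h the flow falls from 78 to 50 L/s over 2×1 h = 2 h.
Per-interval ratio K = (50/78)^(1/2) = 0.8006; K_d = K^(24/1) = 0.005.

K_d ≈ 0.005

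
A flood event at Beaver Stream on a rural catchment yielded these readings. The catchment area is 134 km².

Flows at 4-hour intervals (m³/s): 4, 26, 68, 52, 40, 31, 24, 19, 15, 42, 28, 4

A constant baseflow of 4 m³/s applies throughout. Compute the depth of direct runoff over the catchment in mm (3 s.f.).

Direct runoff: 0.0, 22.0, 64.0, 48.0, 36.0, 27.0, 20.0, 15.0, 11.0, 38.0, 24.0, 0.0 m³/s; ΣQ_DR = 305.0 m³/s.
V = ΣQ_DR · Δt = 305.0 × 14400 s = 4.392 × 10^6 m³.
Over A = 134 km², depth = V / A = 32.8 mm.

d ≈ 32.8 mm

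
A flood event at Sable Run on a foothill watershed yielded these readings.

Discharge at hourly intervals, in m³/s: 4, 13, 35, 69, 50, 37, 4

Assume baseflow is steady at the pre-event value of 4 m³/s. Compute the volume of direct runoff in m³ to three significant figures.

V ≈ 6.62 × 10^5 m³

Direct-runoff ordinates (Q − Q_b): 0.0, 9.0, 31.0, 65.0, 46.0, 33.0, 0.0 m³/s.
ΣQ_DR = 184.0 m³/s.
With Δt = 1 h = 3600 s, V = ΣQ_DR · Δt = 184.0 × 3600 = 6.62 × 10^5 m³.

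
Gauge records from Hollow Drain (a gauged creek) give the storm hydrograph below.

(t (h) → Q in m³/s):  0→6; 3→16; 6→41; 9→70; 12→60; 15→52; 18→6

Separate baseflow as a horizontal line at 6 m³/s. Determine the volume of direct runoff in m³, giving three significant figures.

V ≈ 2.26 × 10^6 m³

Direct-runoff ordinates (Q − Q_b): 0.0, 10.0, 35.0, 64.0, 54.0, 46.0, 0.0 m³/s.
ΣQ_DR = 209.0 m³/s.
With Δt = 3 h = 10800 s, V = ΣQ_DR · Δt = 209.0 × 10800 = 2.26 × 10^6 m³.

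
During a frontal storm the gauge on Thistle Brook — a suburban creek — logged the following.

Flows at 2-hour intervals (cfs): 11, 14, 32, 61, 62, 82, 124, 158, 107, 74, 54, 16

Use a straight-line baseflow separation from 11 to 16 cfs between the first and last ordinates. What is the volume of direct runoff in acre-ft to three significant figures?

V ≈ 105 acre-ft

Direct-runoff ordinates (Q − Q_b): 0.00, 2.55, 20.09, 48.64, 49.18, 68.73, 110.27, 143.82, 92.36, 58.91, 38.45, 0.00 cfs.
ΣQ_DR = 633.0 cfs.
With Δt = 2 h = 7200 s, V = ΣQ_DR · Δt = 633.0 × 7200 = 4.56 × 10^6 ft³ = 105 acre-ft.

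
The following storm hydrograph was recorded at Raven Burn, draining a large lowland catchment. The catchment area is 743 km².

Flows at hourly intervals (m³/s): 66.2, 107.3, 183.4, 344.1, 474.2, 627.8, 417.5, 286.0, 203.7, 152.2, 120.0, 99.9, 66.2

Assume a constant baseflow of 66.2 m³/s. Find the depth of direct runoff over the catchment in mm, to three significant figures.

d ≈ 11.1 mm

Direct runoff: 0.0, 41.1, 117.2, 277.9, 408.0, 561.6, 351.3, 219.8, 137.5, 86.0, 53.8, 33.7, 0.0 m³/s; ΣQ_DR = 2288 m³/s.
V = ΣQ_DR · Δt = 2288 × 3600 s = 8.236 × 10^6 m³.
Over A = 743 km², depth = V / A = 11.1 mm.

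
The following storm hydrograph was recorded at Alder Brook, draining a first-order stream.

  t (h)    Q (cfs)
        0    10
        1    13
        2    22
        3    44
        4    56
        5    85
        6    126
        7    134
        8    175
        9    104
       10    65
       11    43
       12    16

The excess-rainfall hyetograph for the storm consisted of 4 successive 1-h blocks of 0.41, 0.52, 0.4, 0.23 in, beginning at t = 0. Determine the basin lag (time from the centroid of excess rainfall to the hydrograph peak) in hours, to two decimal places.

t_L ≈ 6.21 h

Centroid of excess rainfall: t_c = Σ P_i·t̄_i / ΣP_i = 1.7885 h (block centres at 0.5, 1.5, 2.5, 3.5 h).
Hydrograph peak occurs at t = 8 h, so basin lag t_L = 8 − 1.7885 = 6.21 h.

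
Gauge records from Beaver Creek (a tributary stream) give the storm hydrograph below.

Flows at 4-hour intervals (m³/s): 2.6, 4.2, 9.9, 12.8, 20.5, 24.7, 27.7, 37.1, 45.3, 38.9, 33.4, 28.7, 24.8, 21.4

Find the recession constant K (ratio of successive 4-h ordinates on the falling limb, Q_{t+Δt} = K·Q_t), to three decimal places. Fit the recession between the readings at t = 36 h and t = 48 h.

Using the recession-limb readings at t = 36 h and t = 48 h: Q falls from 38.9 to 24.8 m³/s over 3 intervals.
K = (Q₂/Q₁)^(1/3) = (24.8/38.9)^(1/3) = 0.861.

K ≈ 0.861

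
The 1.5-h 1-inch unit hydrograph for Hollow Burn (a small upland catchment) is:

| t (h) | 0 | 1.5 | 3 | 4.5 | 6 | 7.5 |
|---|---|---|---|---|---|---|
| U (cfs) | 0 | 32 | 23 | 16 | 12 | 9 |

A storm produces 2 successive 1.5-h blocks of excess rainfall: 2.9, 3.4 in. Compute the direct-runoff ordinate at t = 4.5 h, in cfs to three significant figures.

Q ≈ 125 cfs

By discrete convolution, Q_j = Σ (P_i / 1 in) · U_{j−i}.
At t = 4.5 h (j=3): Q = (2.9/1)·16 + (3.4/1)·23 = 125 cfs.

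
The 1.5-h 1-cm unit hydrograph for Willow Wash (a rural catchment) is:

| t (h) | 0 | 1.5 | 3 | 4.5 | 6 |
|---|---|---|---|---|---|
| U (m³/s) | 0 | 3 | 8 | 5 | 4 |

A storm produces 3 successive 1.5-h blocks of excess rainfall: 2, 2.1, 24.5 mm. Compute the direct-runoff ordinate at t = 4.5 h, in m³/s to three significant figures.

By discrete convolution, Q_j = Σ (P_i / 10 mm) · U_{j−i}.
At t = 4.5 h (j=3): Q = (2/10)·5 + (2.1/10)·8 + (24.5/10)·3 = 10.0 m³/s.

Q ≈ 10.0 m³/s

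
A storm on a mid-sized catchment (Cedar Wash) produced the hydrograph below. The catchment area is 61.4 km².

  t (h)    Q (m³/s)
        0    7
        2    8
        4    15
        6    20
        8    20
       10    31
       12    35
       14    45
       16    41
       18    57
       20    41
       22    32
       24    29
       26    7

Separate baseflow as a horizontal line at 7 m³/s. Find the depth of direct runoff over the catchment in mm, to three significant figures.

d ≈ 34.0 mm

Direct runoff: 0.0, 1.0, 8.0, 13.0, 13.0, 24.0, 28.0, 38.0, 34.0, 50.0, 34.0, 25.0, 22.0, 0.0 m³/s; ΣQ_DR = 290.0 m³/s.
V = ΣQ_DR · Δt = 290.0 × 7200 s = 2.088 × 10^6 m³.
Over A = 61.4 km², depth = V / A = 34.0 mm.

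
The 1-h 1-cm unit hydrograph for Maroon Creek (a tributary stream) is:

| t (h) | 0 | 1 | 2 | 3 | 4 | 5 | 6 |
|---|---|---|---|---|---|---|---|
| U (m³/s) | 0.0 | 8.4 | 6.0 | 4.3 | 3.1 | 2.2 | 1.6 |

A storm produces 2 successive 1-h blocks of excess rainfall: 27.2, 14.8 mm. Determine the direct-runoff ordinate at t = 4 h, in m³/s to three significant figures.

By discrete convolution, Q_j = Σ (P_i / 10 mm) · U_{j−i}.
At t = 4 h (j=4): Q = (27.2/10)·3.1 + (14.8/10)·4.3 = 14.8 m³/s.

Q ≈ 14.8 m³/s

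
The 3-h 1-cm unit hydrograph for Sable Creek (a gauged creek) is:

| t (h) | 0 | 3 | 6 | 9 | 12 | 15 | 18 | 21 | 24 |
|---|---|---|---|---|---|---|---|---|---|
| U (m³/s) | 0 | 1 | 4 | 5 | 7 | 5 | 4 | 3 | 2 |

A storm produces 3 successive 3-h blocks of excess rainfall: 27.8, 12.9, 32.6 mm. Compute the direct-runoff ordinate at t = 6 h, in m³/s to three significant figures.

Q ≈ 12.4 m³/s

By discrete convolution, Q_j = Σ (P_i / 10 mm) · U_{j−i}.
At t = 6 h (j=2): Q = (27.8/10)·4 + (12.9/10)·1 + (32.6/10)·0 = 12.4 m³/s.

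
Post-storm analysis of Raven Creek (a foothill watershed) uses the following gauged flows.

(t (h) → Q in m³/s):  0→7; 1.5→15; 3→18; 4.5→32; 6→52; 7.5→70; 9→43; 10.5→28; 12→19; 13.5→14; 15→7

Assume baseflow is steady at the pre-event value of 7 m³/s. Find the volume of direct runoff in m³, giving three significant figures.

Direct-runoff ordinates (Q − Q_b): 0.0, 8.0, 11.0, 25.0, 45.0, 63.0, 36.0, 21.0, 12.0, 7.0, 0.0 m³/s.
ΣQ_DR = 228.0 m³/s.
With Δt = 1.5 h = 5400 s, V = ΣQ_DR · Δt = 228.0 × 5400 = 1.23 × 10^6 m³.

V ≈ 1.23 × 10^6 m³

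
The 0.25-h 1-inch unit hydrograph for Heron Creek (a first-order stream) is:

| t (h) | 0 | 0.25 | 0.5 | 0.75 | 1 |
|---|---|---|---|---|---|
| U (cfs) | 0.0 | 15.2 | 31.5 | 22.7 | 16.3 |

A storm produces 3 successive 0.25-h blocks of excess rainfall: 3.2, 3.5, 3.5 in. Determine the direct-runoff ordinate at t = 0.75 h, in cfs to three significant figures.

Q ≈ 236 cfs

By discrete convolution, Q_j = Σ (P_i / 1 in) · U_{j−i}.
At t = 0.75 h (j=3): Q = (3.2/1)·22.7 + (3.5/1)·31.5 + (3.5/1)·15.2 = 236 cfs.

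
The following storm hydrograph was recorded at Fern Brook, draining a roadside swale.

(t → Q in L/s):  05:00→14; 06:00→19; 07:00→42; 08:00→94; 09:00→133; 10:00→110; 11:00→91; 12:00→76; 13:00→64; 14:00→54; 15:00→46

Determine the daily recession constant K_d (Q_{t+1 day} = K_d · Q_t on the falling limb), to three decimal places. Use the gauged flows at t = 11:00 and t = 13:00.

Between t = 11:00 and t = 13:00 the flow falls from 91 to 64 L/s over 2×1 h = 2 h.
Per-interval ratio K = (64/91)^(1/2) = 0.8386; K_d = K^(24/1) = 0.015.

K_d ≈ 0.015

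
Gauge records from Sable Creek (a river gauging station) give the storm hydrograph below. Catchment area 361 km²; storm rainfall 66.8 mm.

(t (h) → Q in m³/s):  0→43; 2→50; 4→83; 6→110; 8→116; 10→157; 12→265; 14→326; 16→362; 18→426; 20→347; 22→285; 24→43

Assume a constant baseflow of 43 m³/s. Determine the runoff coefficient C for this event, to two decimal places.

ΣQ_DR = 2054 m³/s; V = ΣQ_DR·Δt = 1.479 × 10^7 m³.
Runoff depth d = V / A = 40.97 mm.
C = d / P = 40.97 / 66.8 = 0.61.

C ≈ 0.61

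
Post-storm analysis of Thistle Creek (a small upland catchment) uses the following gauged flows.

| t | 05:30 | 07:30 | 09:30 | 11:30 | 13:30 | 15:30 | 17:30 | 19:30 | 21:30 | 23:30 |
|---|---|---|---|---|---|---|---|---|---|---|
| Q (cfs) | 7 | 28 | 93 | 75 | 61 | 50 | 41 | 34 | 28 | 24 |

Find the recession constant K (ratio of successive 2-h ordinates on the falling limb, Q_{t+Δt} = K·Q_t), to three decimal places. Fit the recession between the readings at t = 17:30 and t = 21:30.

Using the recession-limb readings at t = 17:30 and t = 21:30: Q falls from 41 to 28 cfs over 2 intervals.
K = (Q₂/Q₁)^(1/2) = (28/41)^(1/2) = 0.826.

K ≈ 0.826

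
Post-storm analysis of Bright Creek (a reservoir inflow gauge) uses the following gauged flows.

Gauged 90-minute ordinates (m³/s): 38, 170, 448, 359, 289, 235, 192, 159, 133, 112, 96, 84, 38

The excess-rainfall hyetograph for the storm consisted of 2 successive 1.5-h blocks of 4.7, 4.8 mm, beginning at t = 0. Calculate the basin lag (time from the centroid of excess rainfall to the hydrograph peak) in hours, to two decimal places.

Centroid of excess rainfall: t_c = Σ P_i·t̄_i / ΣP_i = 1.5079 h (block centres at 0.75, 2.25 h).
Hydrograph peak occurs at t = 3 h, so basin lag t_L = 3 − 1.5079 = 1.49 h.

t_L ≈ 1.49 h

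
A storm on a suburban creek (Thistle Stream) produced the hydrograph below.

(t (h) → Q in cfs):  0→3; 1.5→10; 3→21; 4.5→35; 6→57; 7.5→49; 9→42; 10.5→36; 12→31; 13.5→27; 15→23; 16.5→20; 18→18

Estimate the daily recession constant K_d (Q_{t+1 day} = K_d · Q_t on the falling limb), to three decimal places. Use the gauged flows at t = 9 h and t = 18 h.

Between t = 9 h and t = 18 h the flow falls from 42 to 18 cfs over 6×1.5 h = 9 h.
Per-interval ratio K = (18/42)^(1/6) = 0.8683; K_d = K^(24/1.5) = 0.104.

K_d ≈ 0.104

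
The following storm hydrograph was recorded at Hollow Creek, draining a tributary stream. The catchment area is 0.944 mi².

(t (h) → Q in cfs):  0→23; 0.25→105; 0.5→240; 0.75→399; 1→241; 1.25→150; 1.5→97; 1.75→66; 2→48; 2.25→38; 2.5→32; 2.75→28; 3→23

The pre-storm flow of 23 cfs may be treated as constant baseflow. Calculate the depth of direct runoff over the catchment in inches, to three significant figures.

Direct runoff: 0.0, 82.0, 217.0, 376.0, 218.0, 127.0, 74.0, 43.0, 25.0, 15.0, 9.0, 5.0, 0.0 cfs; ΣQ_DR = 1191 cfs.
V = ΣQ_DR · Δt = 1191 × 900 s = 1.072 × 10^6 ft³.
Over A = 0.944 mi², depth = V / A = 0.489 in.

d ≈ 0.489 in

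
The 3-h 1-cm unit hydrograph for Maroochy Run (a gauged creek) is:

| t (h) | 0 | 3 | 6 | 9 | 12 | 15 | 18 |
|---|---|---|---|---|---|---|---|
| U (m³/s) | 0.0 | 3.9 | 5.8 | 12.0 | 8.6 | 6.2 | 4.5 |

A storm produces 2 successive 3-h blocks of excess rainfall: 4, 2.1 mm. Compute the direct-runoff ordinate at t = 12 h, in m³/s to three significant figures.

By discrete convolution, Q_j = Σ (P_i / 10 mm) · U_{j−i}.
At t = 12 h (j=4): Q = (4/10)·8.6 + (2.1/10)·12.0 = 5.96 m³/s.

Q ≈ 5.96 m³/s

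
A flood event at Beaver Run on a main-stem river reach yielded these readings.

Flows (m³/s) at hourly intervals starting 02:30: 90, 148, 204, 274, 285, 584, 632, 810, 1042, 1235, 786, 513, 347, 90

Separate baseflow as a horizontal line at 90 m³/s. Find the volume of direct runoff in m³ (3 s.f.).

V ≈ 2.08 × 10^7 m³

Direct-runoff ordinates (Q − Q_b): 0.0, 58.0, 114.0, 184.0, 195.0, 494.0, 542.0, 720.0, 952.0, 1145.0, 696.0, 423.0, 257.0, 0.0 m³/s.
ΣQ_DR = 5780 m³/s.
With Δt = 1 h = 3600 s, V = ΣQ_DR · Δt = 5780 × 3600 = 2.08 × 10^7 m³.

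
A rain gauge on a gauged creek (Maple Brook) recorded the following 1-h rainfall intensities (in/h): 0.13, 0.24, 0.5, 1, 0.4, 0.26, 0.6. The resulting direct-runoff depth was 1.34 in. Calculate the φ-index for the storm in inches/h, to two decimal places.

φ ≈ 0.29 in/h

Only the 4 blocks with intensity above φ contribute runoff: 0.5, 1, 0.4, 0.6 in/h.
Σ(I−φ)·Δt = d  ⇒  (0.5+1+0.4+0.6 − 4φ)·1 = 1.34
φ = (2.500 − 1.34/1) / 4 = 0.29 in/h.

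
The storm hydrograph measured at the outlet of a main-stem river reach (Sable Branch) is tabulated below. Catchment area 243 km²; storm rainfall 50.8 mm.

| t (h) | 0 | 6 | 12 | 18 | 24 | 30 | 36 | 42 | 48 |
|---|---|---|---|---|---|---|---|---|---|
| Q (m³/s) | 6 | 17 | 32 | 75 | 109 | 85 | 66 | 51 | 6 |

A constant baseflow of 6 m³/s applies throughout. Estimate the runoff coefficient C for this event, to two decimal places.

C ≈ 0.69

ΣQ_DR = 393.0 m³/s; V = ΣQ_DR·Δt = 8.489 × 10^6 m³.
Runoff depth d = V / A = 34.93 mm.
C = d / P = 34.93 / 50.8 = 0.69.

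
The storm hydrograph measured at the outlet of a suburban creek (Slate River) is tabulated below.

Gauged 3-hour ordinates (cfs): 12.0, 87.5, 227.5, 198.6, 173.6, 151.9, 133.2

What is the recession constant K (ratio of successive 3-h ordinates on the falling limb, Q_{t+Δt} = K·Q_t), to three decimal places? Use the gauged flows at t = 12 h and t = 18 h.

Using the recession-limb readings at t = 12 h and t = 18 h: Q falls from 173.6 to 133.2 cfs over 2 intervals.
K = (Q₂/Q₁)^(1/2) = (133.2/173.6)^(1/2) = 0.876.

K ≈ 0.876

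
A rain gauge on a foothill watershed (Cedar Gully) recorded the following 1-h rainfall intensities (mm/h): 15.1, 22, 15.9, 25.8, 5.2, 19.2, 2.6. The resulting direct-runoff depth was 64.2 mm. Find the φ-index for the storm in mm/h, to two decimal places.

Only the 5 blocks with intensity above φ contribute runoff: 15.1, 22, 15.9, 25.8, 19.2 mm/h.
Σ(I−φ)·Δt = d  ⇒  (15.1+22+15.9+25.8+19.2 − 5φ)·1 = 64.2
φ = (98.00 − 64.2/1) / 5 = 6.76 mm/h.

φ ≈ 6.76 mm/h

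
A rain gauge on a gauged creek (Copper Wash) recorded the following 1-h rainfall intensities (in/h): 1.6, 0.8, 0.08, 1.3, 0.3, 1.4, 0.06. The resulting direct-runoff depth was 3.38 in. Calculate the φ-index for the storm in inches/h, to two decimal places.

Only the 4 blocks with intensity above φ contribute runoff: 1.6, 0.8, 1.3, 1.4 in/h.
Σ(I−φ)·Δt = d  ⇒  (1.6+0.8+1.3+1.4 − 4φ)·1 = 3.38
φ = (5.100 − 3.38/1) / 4 = 0.43 in/h.

φ ≈ 0.43 in/h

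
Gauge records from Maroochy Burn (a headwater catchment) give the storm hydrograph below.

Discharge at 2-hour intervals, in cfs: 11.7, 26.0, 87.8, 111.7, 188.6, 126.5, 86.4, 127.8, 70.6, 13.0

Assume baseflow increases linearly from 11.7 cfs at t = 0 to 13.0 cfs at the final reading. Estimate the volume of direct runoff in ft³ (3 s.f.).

V ≈ 5.23 × 10^6 ft³

Direct-runoff ordinates (Q − Q_b): 0.00, 14.16, 75.81, 99.57, 176.32, 114.08, 73.83, 115.09, 57.74, 0.00 cfs.
ΣQ_DR = 726.6 cfs.
With Δt = 2 h = 7200 s, V = ΣQ_DR · Δt = 726.6 × 7200 = 5.23 × 10^6 ft³.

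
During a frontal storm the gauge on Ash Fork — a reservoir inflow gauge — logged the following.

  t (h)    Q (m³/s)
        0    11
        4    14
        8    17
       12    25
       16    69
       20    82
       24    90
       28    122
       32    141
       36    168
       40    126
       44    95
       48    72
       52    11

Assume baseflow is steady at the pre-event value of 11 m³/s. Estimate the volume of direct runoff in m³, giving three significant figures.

Direct-runoff ordinates (Q − Q_b): 0.0, 3.0, 6.0, 14.0, 58.0, 71.0, 79.0, 111.0, 130.0, 157.0, 115.0, 84.0, 61.0, 0.0 m³/s.
ΣQ_DR = 889.0 m³/s.
With Δt = 4 h = 14400 s, V = ΣQ_DR · Δt = 889.0 × 14400 = 1.28 × 10^7 m³.

V ≈ 1.28 × 10^7 m³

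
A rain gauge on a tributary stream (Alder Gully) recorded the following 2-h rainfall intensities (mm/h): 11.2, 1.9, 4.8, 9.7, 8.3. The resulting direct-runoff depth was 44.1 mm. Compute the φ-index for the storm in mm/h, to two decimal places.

φ ≈ 2.99 mm/h

Only the 4 blocks with intensity above φ contribute runoff: 11.2, 4.8, 9.7, 8.3 mm/h.
Σ(I−φ)·Δt = d  ⇒  (11.2+4.8+9.7+8.3 − 4φ)·2 = 44.1
φ = (34.00 − 44.1/2) / 4 = 2.99 mm/h.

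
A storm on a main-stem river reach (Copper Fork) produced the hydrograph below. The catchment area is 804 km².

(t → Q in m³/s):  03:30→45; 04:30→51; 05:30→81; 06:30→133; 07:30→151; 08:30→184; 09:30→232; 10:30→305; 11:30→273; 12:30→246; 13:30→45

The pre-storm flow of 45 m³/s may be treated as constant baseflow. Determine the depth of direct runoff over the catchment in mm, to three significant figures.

Direct runoff: 0.0, 6.0, 36.0, 88.0, 106.0, 139.0, 187.0, 260.0, 228.0, 201.0, 0.0 m³/s; ΣQ_DR = 1251 m³/s.
V = ΣQ_DR · Δt = 1251 × 3600 s = 4.504 × 10^6 m³.
Over A = 804 km², depth = V / A = 5.60 mm.

d ≈ 5.60 mm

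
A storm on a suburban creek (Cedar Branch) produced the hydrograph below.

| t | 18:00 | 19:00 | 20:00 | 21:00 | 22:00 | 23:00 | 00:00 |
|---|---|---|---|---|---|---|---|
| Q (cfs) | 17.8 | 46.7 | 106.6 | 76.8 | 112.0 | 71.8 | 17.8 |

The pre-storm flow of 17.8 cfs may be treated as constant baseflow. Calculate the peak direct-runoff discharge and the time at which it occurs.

Subtracting baseflow gives direct-runoff ordinates: 0.0, 28.9, 88.8, 59.0, 94.2, 54.0, 0.0 cfs.
The maximum is 94.2 cfs, occurring at the reading for t = 22:00.

Q_p = 94.2 cfs at t = 22:00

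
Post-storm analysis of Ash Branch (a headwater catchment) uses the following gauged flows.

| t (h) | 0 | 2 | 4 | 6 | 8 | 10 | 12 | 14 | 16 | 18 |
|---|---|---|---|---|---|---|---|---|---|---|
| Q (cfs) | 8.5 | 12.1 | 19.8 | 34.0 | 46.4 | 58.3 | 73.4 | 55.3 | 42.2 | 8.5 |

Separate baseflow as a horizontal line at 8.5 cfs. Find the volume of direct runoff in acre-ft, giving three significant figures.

V ≈ 45.2 acre-ft

Direct-runoff ordinates (Q − Q_b): 0.0, 3.6, 11.3, 25.5, 37.9, 49.8, 64.9, 46.8, 33.7, 0.0 cfs.
ΣQ_DR = 273.5 cfs.
With Δt = 2 h = 7200 s, V = ΣQ_DR · Δt = 273.5 × 7200 = 1.97 × 10^6 ft³ = 45.2 acre-ft.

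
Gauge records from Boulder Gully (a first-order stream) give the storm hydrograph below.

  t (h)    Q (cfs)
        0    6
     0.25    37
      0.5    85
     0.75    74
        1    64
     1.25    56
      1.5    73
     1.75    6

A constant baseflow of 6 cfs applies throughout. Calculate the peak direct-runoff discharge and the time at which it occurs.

Q_p = 79.0 cfs at t = 0.5 h

Subtracting baseflow gives direct-runoff ordinates: 0.0, 31.0, 79.0, 68.0, 58.0, 50.0, 67.0, 0.0 cfs.
The maximum is 79.0 cfs, occurring at the reading for t = 0.5 h.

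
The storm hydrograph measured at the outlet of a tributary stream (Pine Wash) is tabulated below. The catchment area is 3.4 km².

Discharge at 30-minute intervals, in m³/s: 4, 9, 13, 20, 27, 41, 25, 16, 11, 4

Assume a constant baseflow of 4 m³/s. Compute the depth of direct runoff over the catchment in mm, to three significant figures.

Direct runoff: 0.0, 5.0, 9.0, 16.0, 23.0, 37.0, 21.0, 12.0, 7.0, 0.0 m³/s; ΣQ_DR = 130.0 m³/s.
V = ΣQ_DR · Δt = 130.0 × 1800 s = 2.340 × 10^5 m³.
Over A = 3.4 km², depth = V / A = 68.8 mm.

d ≈ 68.8 mm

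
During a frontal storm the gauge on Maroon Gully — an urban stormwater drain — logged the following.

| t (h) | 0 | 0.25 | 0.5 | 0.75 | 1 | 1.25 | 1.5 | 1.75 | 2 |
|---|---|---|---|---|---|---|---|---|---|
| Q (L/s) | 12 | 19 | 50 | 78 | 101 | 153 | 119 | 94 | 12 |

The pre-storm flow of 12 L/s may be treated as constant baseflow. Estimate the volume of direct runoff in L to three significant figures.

V ≈ 4.77 × 10^5 L

Direct-runoff ordinates (Q − Q_b): 0.0, 7.0, 38.0, 66.0, 89.0, 141.0, 107.0, 82.0, 0.0 L/s.
ΣQ_DR = 530.0 L/s.
With Δt = 0.25 h = 900 s, V = ΣQ_DR · Δt = 530.0 × 900 = 4.77 × 10^5 L.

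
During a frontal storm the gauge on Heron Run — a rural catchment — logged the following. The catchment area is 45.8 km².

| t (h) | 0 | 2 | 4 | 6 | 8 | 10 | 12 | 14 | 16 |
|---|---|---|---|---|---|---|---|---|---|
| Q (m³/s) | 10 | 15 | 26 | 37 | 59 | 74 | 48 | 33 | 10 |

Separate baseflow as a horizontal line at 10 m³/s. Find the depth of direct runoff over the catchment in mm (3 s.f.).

Direct runoff: 0.0, 5.0, 16.0, 27.0, 49.0, 64.0, 38.0, 23.0, 0.0 m³/s; ΣQ_DR = 222.0 m³/s.
V = ΣQ_DR · Δt = 222.0 × 7200 s = 1.598 × 10^6 m³.
Over A = 45.8 km², depth = V / A = 34.9 mm.

d ≈ 34.9 mm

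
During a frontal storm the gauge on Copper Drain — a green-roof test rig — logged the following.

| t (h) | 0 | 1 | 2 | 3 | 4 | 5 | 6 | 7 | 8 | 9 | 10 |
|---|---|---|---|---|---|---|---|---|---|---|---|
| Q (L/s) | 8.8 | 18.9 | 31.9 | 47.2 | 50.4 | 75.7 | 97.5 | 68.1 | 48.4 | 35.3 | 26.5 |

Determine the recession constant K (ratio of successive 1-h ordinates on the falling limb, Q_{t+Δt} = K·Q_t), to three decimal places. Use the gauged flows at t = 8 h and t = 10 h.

Using the recession-limb readings at t = 8 h and t = 10 h: Q falls from 48.4 to 26.5 L/s over 2 intervals.
K = (Q₂/Q₁)^(1/2) = (26.5/48.4)^(1/2) = 0.740.

K ≈ 0.740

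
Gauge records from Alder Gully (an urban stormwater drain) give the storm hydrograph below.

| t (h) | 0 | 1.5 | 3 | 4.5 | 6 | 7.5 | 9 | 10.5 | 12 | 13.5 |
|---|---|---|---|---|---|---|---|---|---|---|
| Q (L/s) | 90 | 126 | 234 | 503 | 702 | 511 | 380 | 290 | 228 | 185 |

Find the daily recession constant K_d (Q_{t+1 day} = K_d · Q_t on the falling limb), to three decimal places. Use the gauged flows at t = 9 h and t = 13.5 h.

Between t = 9 h and t = 13.5 h the flow falls from 380 to 185 L/s over 3×1.5 h = 4.5 h.
Per-interval ratio K = (185/380)^(1/3) = 0.7867; K_d = K^(24/1.5) = 0.022.

K_d ≈ 0.022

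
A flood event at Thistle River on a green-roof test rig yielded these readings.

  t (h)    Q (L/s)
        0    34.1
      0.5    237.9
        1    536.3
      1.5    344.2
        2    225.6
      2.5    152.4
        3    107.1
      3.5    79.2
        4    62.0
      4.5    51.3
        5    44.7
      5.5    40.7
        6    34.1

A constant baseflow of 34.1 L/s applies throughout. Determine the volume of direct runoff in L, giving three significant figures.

Direct-runoff ordinates (Q − Q_b): 0.0, 203.8, 502.2, 310.1, 191.5, 118.3, 73.0, 45.1, 27.9, 17.2, 10.6, 6.6, 0.0 L/s.
ΣQ_DR = 1506 L/s.
With Δt = 0.5 h = 1800 s, V = ΣQ_DR · Δt = 1506 × 1800 = 2.71 × 10^6 L.

V ≈ 2.71 × 10^6 L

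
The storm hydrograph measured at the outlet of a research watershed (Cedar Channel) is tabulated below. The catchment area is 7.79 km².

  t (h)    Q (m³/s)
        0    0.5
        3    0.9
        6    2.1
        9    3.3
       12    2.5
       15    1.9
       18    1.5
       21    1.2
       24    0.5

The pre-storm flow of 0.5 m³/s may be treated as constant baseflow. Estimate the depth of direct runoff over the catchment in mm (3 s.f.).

Direct runoff: 0.0, 0.4, 1.6, 2.8, 2.0, 1.4, 1.0, 0.7, 0.0 m³/s; ΣQ_DR = 9.900 m³/s.
V = ΣQ_DR · Δt = 9.900 × 10800 s = 1.069 × 10^5 m³.
Over A = 7.79 km², depth = V / A = 13.7 mm.

d ≈ 13.7 mm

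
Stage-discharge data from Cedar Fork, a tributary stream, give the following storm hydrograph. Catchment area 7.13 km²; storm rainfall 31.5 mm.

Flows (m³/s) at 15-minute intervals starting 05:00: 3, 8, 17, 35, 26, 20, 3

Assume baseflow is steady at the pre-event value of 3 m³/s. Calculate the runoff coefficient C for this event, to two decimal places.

ΣQ_DR = 91.00 m³/s; V = ΣQ_DR·Δt = 81900 m³.
Runoff depth d = V / A = 11.49 mm.
C = d / P = 11.49 / 31.5 = 0.36.

C ≈ 0.36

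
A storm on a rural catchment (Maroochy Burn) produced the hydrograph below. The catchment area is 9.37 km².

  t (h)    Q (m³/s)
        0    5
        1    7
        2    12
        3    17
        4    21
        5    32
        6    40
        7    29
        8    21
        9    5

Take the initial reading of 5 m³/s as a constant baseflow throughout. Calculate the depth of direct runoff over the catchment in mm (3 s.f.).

Direct runoff: 0.0, 2.0, 7.0, 12.0, 16.0, 27.0, 35.0, 24.0, 16.0, 0.0 m³/s; ΣQ_DR = 139.0 m³/s.
V = ΣQ_DR · Δt = 139.0 × 3600 s = 5.004 × 10^5 m³.
Over A = 9.37 km², depth = V / A = 53.4 mm.

d ≈ 53.4 mm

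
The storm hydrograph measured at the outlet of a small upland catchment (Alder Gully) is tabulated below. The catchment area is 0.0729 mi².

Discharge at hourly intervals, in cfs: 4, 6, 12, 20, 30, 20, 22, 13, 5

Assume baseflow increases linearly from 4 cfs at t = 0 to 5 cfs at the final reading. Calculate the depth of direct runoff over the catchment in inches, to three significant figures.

Direct runoff: 0.00, 1.88, 7.75, 15.62, 25.50, 15.38, 17.25, 8.12, 0.00 cfs; ΣQ_DR = 91.50 cfs.
V = ΣQ_DR · Δt = 91.50 × 3600 s = 3.294 × 10^5 ft³.
Over A = 0.0729 mi², depth = V / A = 1.94 in.

d ≈ 1.94 in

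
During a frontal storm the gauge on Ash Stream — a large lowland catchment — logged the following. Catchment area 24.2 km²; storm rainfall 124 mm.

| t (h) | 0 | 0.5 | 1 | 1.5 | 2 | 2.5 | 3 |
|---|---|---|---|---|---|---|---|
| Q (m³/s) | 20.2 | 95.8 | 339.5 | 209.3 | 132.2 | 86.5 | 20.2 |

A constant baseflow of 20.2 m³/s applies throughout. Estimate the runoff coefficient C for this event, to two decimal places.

C ≈ 0.46

ΣQ_DR = 762.3 m³/s; V = ΣQ_DR·Δt = 1.372 × 10^6 m³.
Runoff depth d = V / A = 56.70 mm.
C = d / P = 56.70 / 124 = 0.46.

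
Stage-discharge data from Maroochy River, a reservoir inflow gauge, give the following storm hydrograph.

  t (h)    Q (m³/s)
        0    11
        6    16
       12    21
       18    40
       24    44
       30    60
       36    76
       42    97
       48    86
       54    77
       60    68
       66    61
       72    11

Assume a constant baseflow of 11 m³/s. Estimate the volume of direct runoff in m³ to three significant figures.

Direct-runoff ordinates (Q − Q_b): 0.0, 5.0, 10.0, 29.0, 33.0, 49.0, 65.0, 86.0, 75.0, 66.0, 57.0, 50.0, 0.0 m³/s.
ΣQ_DR = 525.0 m³/s.
With Δt = 6 h = 21600 s, V = ΣQ_DR · Δt = 525.0 × 21600 = 1.13 × 10^7 m³.

V ≈ 1.13 × 10^7 m³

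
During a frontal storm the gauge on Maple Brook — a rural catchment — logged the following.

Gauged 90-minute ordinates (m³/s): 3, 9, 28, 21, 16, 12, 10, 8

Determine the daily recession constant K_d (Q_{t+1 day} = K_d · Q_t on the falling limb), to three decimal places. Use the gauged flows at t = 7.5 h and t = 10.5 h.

K_d ≈ 0.039

Between t = 7.5 h and t = 10.5 h the flow falls from 12 to 8 m³/s over 2×1.5 h = 3 h.
Per-interval ratio K = (8/12)^(1/2) = 0.8165; K_d = K^(24/1.5) = 0.039.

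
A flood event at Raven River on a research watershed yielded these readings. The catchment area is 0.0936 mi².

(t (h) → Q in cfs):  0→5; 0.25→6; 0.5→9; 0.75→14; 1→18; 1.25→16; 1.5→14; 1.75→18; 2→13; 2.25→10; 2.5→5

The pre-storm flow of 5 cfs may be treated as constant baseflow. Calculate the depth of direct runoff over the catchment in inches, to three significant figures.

d ≈ 0.302 in

Direct runoff: 0.0, 1.0, 4.0, 9.0, 13.0, 11.0, 9.0, 13.0, 8.0, 5.0, 0.0 cfs; ΣQ_DR = 73.00 cfs.
V = ΣQ_DR · Δt = 73.00 × 900 s = 65700 ft³.
Over A = 0.0936 mi², depth = V / A = 0.302 in.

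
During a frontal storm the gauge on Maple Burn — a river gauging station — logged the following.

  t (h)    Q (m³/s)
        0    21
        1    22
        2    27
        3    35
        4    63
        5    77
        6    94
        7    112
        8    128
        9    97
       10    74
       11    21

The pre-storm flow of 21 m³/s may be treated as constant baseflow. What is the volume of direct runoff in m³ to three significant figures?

V ≈ 1.87 × 10^6 m³

Direct-runoff ordinates (Q − Q_b): 0.0, 1.0, 6.0, 14.0, 42.0, 56.0, 73.0, 91.0, 107.0, 76.0, 53.0, 0.0 m³/s.
ΣQ_DR = 519.0 m³/s.
With Δt = 1 h = 3600 s, V = ΣQ_DR · Δt = 519.0 × 3600 = 1.87 × 10^6 m³.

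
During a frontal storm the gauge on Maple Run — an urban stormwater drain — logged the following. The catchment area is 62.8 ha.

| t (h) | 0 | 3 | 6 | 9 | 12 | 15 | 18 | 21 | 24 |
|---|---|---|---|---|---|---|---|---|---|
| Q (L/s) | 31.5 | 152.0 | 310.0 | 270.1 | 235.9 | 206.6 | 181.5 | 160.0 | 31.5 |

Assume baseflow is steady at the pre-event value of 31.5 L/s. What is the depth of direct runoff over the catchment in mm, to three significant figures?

Direct runoff: 0.0, 120.5, 278.5, 238.6, 204.4, 175.1, 150.0, 128.5, 0.0 L/s; ΣQ_DR = 1296 L/s.
V = ΣQ_DR · Δt = 1296 × 10800 s = 1.399 × 10^7 L.
Over A = 62.8 ha, depth = V / A = 22.3 mm.

d ≈ 22.3 mm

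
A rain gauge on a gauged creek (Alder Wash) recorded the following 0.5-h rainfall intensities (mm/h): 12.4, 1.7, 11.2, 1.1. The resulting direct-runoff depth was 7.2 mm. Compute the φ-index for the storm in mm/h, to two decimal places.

Only the 2 blocks with intensity above φ contribute runoff: 12.4, 11.2 mm/h.
Σ(I−φ)·Δt = d  ⇒  (12.4+11.2 − 2φ)·0.5 = 7.2
φ = (23.60 − 7.2/0.5) / 2 = 4.60 mm/h.

φ ≈ 4.60 mm/h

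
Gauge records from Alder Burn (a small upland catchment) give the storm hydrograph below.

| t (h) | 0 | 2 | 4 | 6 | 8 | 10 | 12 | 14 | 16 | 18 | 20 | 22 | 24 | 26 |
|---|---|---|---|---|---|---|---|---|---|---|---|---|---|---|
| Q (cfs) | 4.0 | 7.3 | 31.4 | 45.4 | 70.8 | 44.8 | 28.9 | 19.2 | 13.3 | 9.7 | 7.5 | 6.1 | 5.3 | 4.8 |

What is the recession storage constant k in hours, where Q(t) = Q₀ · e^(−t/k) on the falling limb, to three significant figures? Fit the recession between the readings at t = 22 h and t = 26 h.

k ≈ 16.7 h

On the falling limb, Q drops from 6.1 to 4.8 cfs between t = 22 h and t = 26 h (Δt = 4 h).
k = −Δt / ln(Q₂/Q₁) = −4 / ln(4.8/6.1) = 16.7 h.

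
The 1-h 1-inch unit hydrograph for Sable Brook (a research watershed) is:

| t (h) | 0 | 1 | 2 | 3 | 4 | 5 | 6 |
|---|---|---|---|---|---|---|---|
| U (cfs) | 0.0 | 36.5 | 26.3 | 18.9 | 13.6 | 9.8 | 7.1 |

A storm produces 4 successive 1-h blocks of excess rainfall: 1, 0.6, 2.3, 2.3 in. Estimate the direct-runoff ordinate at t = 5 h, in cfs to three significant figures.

Q ≈ 122 cfs

By discrete convolution, Q_j = Σ (P_i / 1 in) · U_{j−i}.
At t = 5 h (j=5): Q = (1/1)·9.8 + (0.6/1)·13.6 + (2.3/1)·18.9 + (2.3/1)·26.3 = 122 cfs.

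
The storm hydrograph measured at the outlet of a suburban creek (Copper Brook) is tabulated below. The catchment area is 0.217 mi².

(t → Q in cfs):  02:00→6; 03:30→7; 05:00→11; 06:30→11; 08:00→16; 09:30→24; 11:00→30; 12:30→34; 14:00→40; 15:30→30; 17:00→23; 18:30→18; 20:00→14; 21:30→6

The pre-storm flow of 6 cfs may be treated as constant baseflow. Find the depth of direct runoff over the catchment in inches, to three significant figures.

Direct runoff: 0.0, 1.0, 5.0, 5.0, 10.0, 18.0, 24.0, 28.0, 34.0, 24.0, 17.0, 12.0, 8.0, 0.0 cfs; ΣQ_DR = 186.0 cfs.
V = ΣQ_DR · Δt = 186.0 × 5400 s = 1.004 × 10^6 ft³.
Over A = 0.217 mi², depth = V / A = 1.99 in.

d ≈ 1.99 in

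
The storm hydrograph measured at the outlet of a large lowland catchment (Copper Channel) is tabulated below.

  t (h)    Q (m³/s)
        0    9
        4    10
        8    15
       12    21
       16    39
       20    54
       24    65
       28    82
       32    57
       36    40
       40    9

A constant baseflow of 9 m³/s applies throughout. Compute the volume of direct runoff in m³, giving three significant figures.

V ≈ 4.35 × 10^6 m³

Direct-runoff ordinates (Q − Q_b): 0.0, 1.0, 6.0, 12.0, 30.0, 45.0, 56.0, 73.0, 48.0, 31.0, 0.0 m³/s.
ΣQ_DR = 302.0 m³/s.
With Δt = 4 h = 14400 s, V = ΣQ_DR · Δt = 302.0 × 14400 = 4.35 × 10^6 m³.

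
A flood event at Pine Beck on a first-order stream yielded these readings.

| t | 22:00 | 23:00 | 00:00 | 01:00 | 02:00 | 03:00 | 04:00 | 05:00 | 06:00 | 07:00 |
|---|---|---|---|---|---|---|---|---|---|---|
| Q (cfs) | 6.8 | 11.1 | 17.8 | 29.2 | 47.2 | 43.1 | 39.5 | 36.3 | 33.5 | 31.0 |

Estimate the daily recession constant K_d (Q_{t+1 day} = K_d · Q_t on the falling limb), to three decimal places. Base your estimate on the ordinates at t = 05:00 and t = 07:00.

K_d ≈ 0.150

Between t = 05:00 and t = 07:00 the flow falls from 36.3 to 31.0 cfs over 2×1 h = 2 h.
Per-interval ratio K = (31.0/36.3)^(1/2) = 0.9241; K_d = K^(24/1) = 0.150.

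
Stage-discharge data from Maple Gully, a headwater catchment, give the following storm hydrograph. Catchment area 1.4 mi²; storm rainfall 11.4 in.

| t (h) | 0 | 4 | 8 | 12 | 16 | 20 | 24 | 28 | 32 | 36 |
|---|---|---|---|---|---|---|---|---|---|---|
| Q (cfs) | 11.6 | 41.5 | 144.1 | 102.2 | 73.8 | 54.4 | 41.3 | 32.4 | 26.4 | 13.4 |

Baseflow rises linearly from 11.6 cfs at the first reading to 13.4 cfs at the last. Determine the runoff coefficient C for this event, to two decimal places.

C ≈ 0.16

ΣQ_DR = 416.1 cfs; V = ΣQ_DR·Δt = 5.992 × 10^6 ft³.
Runoff depth d = V / A = 1.842 in.
C = d / P = 1.842 / 11.4 = 0.16.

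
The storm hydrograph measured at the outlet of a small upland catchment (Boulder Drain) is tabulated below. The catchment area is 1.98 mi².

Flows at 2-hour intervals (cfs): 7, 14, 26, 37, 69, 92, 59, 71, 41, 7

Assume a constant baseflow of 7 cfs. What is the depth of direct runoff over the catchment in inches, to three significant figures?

Direct runoff: 0.0, 7.0, 19.0, 30.0, 62.0, 85.0, 52.0, 64.0, 34.0, 0.0 cfs; ΣQ_DR = 353.0 cfs.
V = ΣQ_DR · Δt = 353.0 × 7200 s = 2.542 × 10^6 ft³.
Over A = 1.98 mi², depth = V / A = 0.553 in.

d ≈ 0.553 in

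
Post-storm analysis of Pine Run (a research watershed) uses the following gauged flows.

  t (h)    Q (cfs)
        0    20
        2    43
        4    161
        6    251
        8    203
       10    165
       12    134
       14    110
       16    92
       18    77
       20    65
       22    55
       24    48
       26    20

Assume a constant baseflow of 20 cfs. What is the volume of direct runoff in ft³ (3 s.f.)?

Direct-runoff ordinates (Q − Q_b): 0.0, 23.0, 141.0, 231.0, 183.0, 145.0, 114.0, 90.0, 72.0, 57.0, 45.0, 35.0, 28.0, 0.0 cfs.
ΣQ_DR = 1164 cfs.
With Δt = 2 h = 7200 s, V = ΣQ_DR · Δt = 1164 × 7200 = 8.38 × 10^6 ft³.

V ≈ 8.38 × 10^6 ft³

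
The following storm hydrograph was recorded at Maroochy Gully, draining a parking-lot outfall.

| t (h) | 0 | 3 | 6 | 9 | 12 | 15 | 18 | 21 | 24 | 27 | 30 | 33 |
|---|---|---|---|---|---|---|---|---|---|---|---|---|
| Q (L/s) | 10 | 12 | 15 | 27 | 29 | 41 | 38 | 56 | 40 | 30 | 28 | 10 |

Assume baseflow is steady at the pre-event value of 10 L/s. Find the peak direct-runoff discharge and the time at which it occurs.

Q_p = 46.0 L/s at t = 21 h

Subtracting baseflow gives direct-runoff ordinates: 0.0, 2.0, 5.0, 17.0, 19.0, 31.0, 28.0, 46.0, 30.0, 20.0, 18.0, 0.0 L/s.
The maximum is 46.0 L/s, occurring at the reading for t = 21 h.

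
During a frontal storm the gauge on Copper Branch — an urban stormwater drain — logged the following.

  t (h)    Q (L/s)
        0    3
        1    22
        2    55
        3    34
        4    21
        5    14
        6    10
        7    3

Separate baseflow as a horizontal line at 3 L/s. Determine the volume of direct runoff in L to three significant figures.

Direct-runoff ordinates (Q − Q_b): 0.0, 19.0, 52.0, 31.0, 18.0, 11.0, 7.0, 0.0 L/s.
ΣQ_DR = 138.0 L/s.
With Δt = 1 h = 3600 s, V = ΣQ_DR · Δt = 138.0 × 3600 = 4.97 × 10^5 L.

V ≈ 4.97 × 10^5 L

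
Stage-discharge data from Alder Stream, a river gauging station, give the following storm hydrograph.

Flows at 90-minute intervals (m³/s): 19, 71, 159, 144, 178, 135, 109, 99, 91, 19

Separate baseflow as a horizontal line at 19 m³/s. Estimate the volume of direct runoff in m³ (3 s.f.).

Direct-runoff ordinates (Q − Q_b): 0.0, 52.0, 140.0, 125.0, 159.0, 116.0, 90.0, 80.0, 72.0, 0.0 m³/s.
ΣQ_DR = 834.0 m³/s.
With Δt = 1.5 h = 5400 s, V = ΣQ_DR · Δt = 834.0 × 5400 = 4.50 × 10^6 m³.

V ≈ 4.50 × 10^6 m³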